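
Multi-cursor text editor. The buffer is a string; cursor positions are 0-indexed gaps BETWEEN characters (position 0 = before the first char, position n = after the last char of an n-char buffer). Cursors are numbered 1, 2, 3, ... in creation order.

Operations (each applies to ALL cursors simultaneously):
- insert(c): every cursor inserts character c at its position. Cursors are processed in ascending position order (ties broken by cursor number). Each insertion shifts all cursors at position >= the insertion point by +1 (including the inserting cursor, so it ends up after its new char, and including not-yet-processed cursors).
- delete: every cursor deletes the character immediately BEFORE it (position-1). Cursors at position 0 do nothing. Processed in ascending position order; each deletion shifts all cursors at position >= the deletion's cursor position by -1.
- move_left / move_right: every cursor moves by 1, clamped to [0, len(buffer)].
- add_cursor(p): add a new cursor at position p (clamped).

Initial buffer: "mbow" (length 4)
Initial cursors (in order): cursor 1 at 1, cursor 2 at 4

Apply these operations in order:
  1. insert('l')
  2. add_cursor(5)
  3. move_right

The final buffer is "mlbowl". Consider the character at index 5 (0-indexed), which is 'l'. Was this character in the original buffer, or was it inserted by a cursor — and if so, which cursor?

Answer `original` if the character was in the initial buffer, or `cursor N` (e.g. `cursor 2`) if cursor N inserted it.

Answer: cursor 2

Derivation:
After op 1 (insert('l')): buffer="mlbowl" (len 6), cursors c1@2 c2@6, authorship .1...2
After op 2 (add_cursor(5)): buffer="mlbowl" (len 6), cursors c1@2 c3@5 c2@6, authorship .1...2
After op 3 (move_right): buffer="mlbowl" (len 6), cursors c1@3 c2@6 c3@6, authorship .1...2
Authorship (.=original, N=cursor N): . 1 . . . 2
Index 5: author = 2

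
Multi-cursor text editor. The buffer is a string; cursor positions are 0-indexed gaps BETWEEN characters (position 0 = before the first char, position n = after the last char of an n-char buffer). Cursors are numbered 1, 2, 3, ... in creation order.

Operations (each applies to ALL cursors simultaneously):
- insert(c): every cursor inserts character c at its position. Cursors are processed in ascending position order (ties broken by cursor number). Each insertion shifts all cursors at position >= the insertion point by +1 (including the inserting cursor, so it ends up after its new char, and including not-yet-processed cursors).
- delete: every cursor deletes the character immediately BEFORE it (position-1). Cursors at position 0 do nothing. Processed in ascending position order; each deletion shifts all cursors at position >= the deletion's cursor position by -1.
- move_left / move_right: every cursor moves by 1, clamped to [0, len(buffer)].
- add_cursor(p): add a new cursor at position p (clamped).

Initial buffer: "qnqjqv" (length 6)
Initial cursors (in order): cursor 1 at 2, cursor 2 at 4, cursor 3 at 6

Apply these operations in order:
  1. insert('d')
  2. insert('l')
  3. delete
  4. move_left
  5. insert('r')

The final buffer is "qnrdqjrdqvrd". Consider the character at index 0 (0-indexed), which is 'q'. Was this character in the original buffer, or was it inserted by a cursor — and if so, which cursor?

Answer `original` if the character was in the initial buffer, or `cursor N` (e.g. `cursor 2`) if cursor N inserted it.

Answer: original

Derivation:
After op 1 (insert('d')): buffer="qndqjdqvd" (len 9), cursors c1@3 c2@6 c3@9, authorship ..1..2..3
After op 2 (insert('l')): buffer="qndlqjdlqvdl" (len 12), cursors c1@4 c2@8 c3@12, authorship ..11..22..33
After op 3 (delete): buffer="qndqjdqvd" (len 9), cursors c1@3 c2@6 c3@9, authorship ..1..2..3
After op 4 (move_left): buffer="qndqjdqvd" (len 9), cursors c1@2 c2@5 c3@8, authorship ..1..2..3
After op 5 (insert('r')): buffer="qnrdqjrdqvrd" (len 12), cursors c1@3 c2@7 c3@11, authorship ..11..22..33
Authorship (.=original, N=cursor N): . . 1 1 . . 2 2 . . 3 3
Index 0: author = original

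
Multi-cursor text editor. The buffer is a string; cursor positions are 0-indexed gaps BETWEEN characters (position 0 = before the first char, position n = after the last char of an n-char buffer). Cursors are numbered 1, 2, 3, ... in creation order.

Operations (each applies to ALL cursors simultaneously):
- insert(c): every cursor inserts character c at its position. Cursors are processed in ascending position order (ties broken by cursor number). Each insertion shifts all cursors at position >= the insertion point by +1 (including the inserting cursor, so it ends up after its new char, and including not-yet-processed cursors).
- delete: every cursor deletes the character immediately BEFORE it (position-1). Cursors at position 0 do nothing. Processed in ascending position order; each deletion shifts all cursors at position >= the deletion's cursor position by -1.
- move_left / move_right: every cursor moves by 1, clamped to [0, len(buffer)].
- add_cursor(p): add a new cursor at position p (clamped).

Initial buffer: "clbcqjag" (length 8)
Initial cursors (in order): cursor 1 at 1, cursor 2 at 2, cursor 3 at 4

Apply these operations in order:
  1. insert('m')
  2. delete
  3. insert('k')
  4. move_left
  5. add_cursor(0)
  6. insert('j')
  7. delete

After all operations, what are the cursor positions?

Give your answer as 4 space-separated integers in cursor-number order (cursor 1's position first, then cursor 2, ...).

Answer: 1 3 6 0

Derivation:
After op 1 (insert('m')): buffer="cmlmbcmqjag" (len 11), cursors c1@2 c2@4 c3@7, authorship .1.2..3....
After op 2 (delete): buffer="clbcqjag" (len 8), cursors c1@1 c2@2 c3@4, authorship ........
After op 3 (insert('k')): buffer="cklkbckqjag" (len 11), cursors c1@2 c2@4 c3@7, authorship .1.2..3....
After op 4 (move_left): buffer="cklkbckqjag" (len 11), cursors c1@1 c2@3 c3@6, authorship .1.2..3....
After op 5 (add_cursor(0)): buffer="cklkbckqjag" (len 11), cursors c4@0 c1@1 c2@3 c3@6, authorship .1.2..3....
After op 6 (insert('j')): buffer="jcjkljkbcjkqjag" (len 15), cursors c4@1 c1@3 c2@6 c3@10, authorship 4.11.22..33....
After op 7 (delete): buffer="cklkbckqjag" (len 11), cursors c4@0 c1@1 c2@3 c3@6, authorship .1.2..3....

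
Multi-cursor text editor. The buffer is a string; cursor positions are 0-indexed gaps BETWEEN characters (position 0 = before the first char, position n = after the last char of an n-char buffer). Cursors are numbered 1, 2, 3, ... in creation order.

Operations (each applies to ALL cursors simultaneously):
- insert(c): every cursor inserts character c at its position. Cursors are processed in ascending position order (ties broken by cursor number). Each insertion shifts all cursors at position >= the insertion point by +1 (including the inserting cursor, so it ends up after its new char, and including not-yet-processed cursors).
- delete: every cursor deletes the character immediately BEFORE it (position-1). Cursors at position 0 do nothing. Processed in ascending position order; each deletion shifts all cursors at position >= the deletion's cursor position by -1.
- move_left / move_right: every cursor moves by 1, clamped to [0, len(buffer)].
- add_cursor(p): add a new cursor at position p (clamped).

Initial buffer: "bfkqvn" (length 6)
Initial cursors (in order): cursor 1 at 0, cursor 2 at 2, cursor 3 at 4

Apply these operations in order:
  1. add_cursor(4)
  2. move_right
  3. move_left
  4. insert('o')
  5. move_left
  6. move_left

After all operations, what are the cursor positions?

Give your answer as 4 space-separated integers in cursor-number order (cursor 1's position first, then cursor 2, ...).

After op 1 (add_cursor(4)): buffer="bfkqvn" (len 6), cursors c1@0 c2@2 c3@4 c4@4, authorship ......
After op 2 (move_right): buffer="bfkqvn" (len 6), cursors c1@1 c2@3 c3@5 c4@5, authorship ......
After op 3 (move_left): buffer="bfkqvn" (len 6), cursors c1@0 c2@2 c3@4 c4@4, authorship ......
After op 4 (insert('o')): buffer="obfokqoovn" (len 10), cursors c1@1 c2@4 c3@8 c4@8, authorship 1..2..34..
After op 5 (move_left): buffer="obfokqoovn" (len 10), cursors c1@0 c2@3 c3@7 c4@7, authorship 1..2..34..
After op 6 (move_left): buffer="obfokqoovn" (len 10), cursors c1@0 c2@2 c3@6 c4@6, authorship 1..2..34..

Answer: 0 2 6 6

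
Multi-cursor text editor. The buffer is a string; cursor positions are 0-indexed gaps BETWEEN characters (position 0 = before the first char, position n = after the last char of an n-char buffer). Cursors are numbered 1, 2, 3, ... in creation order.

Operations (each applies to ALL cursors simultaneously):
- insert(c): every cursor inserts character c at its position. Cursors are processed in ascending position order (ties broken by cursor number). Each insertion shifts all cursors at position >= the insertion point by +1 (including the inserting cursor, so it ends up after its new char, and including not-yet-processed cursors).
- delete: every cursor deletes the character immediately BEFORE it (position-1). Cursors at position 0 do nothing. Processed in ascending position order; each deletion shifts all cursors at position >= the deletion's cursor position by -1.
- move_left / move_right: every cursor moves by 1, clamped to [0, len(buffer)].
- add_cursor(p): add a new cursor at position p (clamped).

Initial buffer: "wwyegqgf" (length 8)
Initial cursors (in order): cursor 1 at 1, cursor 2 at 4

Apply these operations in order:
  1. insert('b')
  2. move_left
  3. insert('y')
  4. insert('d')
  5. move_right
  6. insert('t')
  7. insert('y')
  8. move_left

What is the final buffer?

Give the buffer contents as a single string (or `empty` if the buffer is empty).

After op 1 (insert('b')): buffer="wbwyebgqgf" (len 10), cursors c1@2 c2@6, authorship .1...2....
After op 2 (move_left): buffer="wbwyebgqgf" (len 10), cursors c1@1 c2@5, authorship .1...2....
After op 3 (insert('y')): buffer="wybwyeybgqgf" (len 12), cursors c1@2 c2@7, authorship .11...22....
After op 4 (insert('d')): buffer="wydbwyeydbgqgf" (len 14), cursors c1@3 c2@9, authorship .111...222....
After op 5 (move_right): buffer="wydbwyeydbgqgf" (len 14), cursors c1@4 c2@10, authorship .111...222....
After op 6 (insert('t')): buffer="wydbtwyeydbtgqgf" (len 16), cursors c1@5 c2@12, authorship .1111...2222....
After op 7 (insert('y')): buffer="wydbtywyeydbtygqgf" (len 18), cursors c1@6 c2@14, authorship .11111...22222....
After op 8 (move_left): buffer="wydbtywyeydbtygqgf" (len 18), cursors c1@5 c2@13, authorship .11111...22222....

Answer: wydbtywyeydbtygqgf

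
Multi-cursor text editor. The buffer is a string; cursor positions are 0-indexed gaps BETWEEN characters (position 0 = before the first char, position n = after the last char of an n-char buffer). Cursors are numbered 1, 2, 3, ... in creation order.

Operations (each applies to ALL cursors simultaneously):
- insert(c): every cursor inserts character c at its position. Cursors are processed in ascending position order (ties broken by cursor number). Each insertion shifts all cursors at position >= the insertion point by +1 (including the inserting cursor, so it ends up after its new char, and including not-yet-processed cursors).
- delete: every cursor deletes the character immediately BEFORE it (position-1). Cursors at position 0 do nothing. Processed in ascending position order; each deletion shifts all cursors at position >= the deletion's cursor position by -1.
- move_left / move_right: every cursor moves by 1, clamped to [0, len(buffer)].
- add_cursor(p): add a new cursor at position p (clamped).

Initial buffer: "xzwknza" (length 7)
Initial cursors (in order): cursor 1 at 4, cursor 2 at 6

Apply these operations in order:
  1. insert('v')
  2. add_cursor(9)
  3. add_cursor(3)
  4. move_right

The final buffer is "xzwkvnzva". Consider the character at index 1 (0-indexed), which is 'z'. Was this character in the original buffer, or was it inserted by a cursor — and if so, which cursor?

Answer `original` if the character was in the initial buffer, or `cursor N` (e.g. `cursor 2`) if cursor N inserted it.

After op 1 (insert('v')): buffer="xzwkvnzva" (len 9), cursors c1@5 c2@8, authorship ....1..2.
After op 2 (add_cursor(9)): buffer="xzwkvnzva" (len 9), cursors c1@5 c2@8 c3@9, authorship ....1..2.
After op 3 (add_cursor(3)): buffer="xzwkvnzva" (len 9), cursors c4@3 c1@5 c2@8 c3@9, authorship ....1..2.
After op 4 (move_right): buffer="xzwkvnzva" (len 9), cursors c4@4 c1@6 c2@9 c3@9, authorship ....1..2.
Authorship (.=original, N=cursor N): . . . . 1 . . 2 .
Index 1: author = original

Answer: original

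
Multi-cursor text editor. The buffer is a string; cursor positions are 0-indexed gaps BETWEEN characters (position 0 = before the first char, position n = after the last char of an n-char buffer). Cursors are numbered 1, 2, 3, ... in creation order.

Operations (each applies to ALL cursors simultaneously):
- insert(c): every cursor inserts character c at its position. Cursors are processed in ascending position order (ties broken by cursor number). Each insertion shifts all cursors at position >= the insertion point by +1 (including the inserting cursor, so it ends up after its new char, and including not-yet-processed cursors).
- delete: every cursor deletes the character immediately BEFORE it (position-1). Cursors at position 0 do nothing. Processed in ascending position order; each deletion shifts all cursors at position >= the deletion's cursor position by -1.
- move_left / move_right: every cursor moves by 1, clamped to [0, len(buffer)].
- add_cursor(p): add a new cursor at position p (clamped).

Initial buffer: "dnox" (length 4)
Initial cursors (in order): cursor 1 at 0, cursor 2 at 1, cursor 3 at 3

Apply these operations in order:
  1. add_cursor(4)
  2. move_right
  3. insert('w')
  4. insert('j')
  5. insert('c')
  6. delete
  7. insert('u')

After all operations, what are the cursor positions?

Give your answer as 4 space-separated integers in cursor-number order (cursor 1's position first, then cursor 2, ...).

Answer: 4 8 16 16

Derivation:
After op 1 (add_cursor(4)): buffer="dnox" (len 4), cursors c1@0 c2@1 c3@3 c4@4, authorship ....
After op 2 (move_right): buffer="dnox" (len 4), cursors c1@1 c2@2 c3@4 c4@4, authorship ....
After op 3 (insert('w')): buffer="dwnwoxww" (len 8), cursors c1@2 c2@4 c3@8 c4@8, authorship .1.2..34
After op 4 (insert('j')): buffer="dwjnwjoxwwjj" (len 12), cursors c1@3 c2@6 c3@12 c4@12, authorship .11.22..3434
After op 5 (insert('c')): buffer="dwjcnwjcoxwwjjcc" (len 16), cursors c1@4 c2@8 c3@16 c4@16, authorship .111.222..343434
After op 6 (delete): buffer="dwjnwjoxwwjj" (len 12), cursors c1@3 c2@6 c3@12 c4@12, authorship .11.22..3434
After op 7 (insert('u')): buffer="dwjunwjuoxwwjjuu" (len 16), cursors c1@4 c2@8 c3@16 c4@16, authorship .111.222..343434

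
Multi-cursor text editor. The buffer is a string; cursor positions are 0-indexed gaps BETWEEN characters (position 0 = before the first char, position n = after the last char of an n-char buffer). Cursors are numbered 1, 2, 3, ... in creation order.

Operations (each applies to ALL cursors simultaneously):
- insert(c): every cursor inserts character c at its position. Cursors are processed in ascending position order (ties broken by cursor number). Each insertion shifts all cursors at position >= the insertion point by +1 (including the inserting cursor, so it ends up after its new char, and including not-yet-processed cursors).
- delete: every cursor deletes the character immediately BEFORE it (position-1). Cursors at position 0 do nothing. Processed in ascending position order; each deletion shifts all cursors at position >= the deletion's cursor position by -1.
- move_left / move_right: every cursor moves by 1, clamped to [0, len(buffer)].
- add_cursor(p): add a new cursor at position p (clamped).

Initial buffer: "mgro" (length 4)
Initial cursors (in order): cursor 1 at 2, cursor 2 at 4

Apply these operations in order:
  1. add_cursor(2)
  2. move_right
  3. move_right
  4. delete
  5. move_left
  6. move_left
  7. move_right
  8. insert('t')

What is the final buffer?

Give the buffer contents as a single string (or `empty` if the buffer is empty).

Answer: mttt

Derivation:
After op 1 (add_cursor(2)): buffer="mgro" (len 4), cursors c1@2 c3@2 c2@4, authorship ....
After op 2 (move_right): buffer="mgro" (len 4), cursors c1@3 c3@3 c2@4, authorship ....
After op 3 (move_right): buffer="mgro" (len 4), cursors c1@4 c2@4 c3@4, authorship ....
After op 4 (delete): buffer="m" (len 1), cursors c1@1 c2@1 c3@1, authorship .
After op 5 (move_left): buffer="m" (len 1), cursors c1@0 c2@0 c3@0, authorship .
After op 6 (move_left): buffer="m" (len 1), cursors c1@0 c2@0 c3@0, authorship .
After op 7 (move_right): buffer="m" (len 1), cursors c1@1 c2@1 c3@1, authorship .
After op 8 (insert('t')): buffer="mttt" (len 4), cursors c1@4 c2@4 c3@4, authorship .123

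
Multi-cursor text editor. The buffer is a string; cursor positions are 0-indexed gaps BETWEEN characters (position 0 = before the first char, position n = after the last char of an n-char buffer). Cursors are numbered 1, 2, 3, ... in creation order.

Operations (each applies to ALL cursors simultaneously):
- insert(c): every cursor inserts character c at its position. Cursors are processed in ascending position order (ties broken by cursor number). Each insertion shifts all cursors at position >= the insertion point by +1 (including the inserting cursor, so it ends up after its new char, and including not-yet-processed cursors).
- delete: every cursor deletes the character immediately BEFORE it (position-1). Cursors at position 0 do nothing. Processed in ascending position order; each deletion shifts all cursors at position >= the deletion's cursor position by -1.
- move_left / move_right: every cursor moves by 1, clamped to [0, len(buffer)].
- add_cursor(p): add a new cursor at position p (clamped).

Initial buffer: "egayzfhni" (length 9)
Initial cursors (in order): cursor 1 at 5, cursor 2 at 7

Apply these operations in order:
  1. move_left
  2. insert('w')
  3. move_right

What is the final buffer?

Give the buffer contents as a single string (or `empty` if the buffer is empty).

After op 1 (move_left): buffer="egayzfhni" (len 9), cursors c1@4 c2@6, authorship .........
After op 2 (insert('w')): buffer="egaywzfwhni" (len 11), cursors c1@5 c2@8, authorship ....1..2...
After op 3 (move_right): buffer="egaywzfwhni" (len 11), cursors c1@6 c2@9, authorship ....1..2...

Answer: egaywzfwhni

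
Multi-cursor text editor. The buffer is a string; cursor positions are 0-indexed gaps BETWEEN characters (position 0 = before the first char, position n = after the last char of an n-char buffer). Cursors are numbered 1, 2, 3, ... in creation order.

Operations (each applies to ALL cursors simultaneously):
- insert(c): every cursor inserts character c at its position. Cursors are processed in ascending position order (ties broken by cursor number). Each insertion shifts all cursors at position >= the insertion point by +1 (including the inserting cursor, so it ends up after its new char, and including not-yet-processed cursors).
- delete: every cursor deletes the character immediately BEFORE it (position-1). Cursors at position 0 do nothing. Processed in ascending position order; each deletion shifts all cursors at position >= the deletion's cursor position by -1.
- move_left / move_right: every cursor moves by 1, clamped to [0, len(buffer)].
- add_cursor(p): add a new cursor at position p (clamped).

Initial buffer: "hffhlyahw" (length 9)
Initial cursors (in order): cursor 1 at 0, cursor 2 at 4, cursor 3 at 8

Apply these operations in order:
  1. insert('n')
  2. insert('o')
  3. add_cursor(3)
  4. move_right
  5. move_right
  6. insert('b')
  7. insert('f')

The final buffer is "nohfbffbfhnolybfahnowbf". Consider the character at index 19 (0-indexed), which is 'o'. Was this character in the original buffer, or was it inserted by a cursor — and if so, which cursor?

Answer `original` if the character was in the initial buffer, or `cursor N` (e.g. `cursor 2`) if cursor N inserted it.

After op 1 (insert('n')): buffer="nhffhnlyahnw" (len 12), cursors c1@1 c2@6 c3@11, authorship 1....2....3.
After op 2 (insert('o')): buffer="nohffhnolyahnow" (len 15), cursors c1@2 c2@8 c3@14, authorship 11....22....33.
After op 3 (add_cursor(3)): buffer="nohffhnolyahnow" (len 15), cursors c1@2 c4@3 c2@8 c3@14, authorship 11....22....33.
After op 4 (move_right): buffer="nohffhnolyahnow" (len 15), cursors c1@3 c4@4 c2@9 c3@15, authorship 11....22....33.
After op 5 (move_right): buffer="nohffhnolyahnow" (len 15), cursors c1@4 c4@5 c2@10 c3@15, authorship 11....22....33.
After op 6 (insert('b')): buffer="nohfbfbhnolybahnowb" (len 19), cursors c1@5 c4@7 c2@13 c3@19, authorship 11..1.4.22..2..33.3
After op 7 (insert('f')): buffer="nohfbffbfhnolybfahnowbf" (len 23), cursors c1@6 c4@9 c2@16 c3@23, authorship 11..11.44.22..22..33.33
Authorship (.=original, N=cursor N): 1 1 . . 1 1 . 4 4 . 2 2 . . 2 2 . . 3 3 . 3 3
Index 19: author = 3

Answer: cursor 3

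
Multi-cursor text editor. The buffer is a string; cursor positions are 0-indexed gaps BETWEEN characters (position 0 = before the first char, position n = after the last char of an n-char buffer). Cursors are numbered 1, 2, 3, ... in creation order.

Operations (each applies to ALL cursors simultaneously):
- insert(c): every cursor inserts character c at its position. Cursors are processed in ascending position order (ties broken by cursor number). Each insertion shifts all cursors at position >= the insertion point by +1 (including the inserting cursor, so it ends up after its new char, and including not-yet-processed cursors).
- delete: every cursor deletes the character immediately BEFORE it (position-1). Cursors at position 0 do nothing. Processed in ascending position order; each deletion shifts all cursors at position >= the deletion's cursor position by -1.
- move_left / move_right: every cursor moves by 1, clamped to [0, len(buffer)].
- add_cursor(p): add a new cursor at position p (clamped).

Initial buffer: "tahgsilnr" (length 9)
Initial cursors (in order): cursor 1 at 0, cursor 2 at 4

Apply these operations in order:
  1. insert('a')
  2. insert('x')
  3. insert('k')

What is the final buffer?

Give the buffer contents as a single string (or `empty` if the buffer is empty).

After op 1 (insert('a')): buffer="atahgasilnr" (len 11), cursors c1@1 c2@6, authorship 1....2.....
After op 2 (insert('x')): buffer="axtahgaxsilnr" (len 13), cursors c1@2 c2@8, authorship 11....22.....
After op 3 (insert('k')): buffer="axktahgaxksilnr" (len 15), cursors c1@3 c2@10, authorship 111....222.....

Answer: axktahgaxksilnr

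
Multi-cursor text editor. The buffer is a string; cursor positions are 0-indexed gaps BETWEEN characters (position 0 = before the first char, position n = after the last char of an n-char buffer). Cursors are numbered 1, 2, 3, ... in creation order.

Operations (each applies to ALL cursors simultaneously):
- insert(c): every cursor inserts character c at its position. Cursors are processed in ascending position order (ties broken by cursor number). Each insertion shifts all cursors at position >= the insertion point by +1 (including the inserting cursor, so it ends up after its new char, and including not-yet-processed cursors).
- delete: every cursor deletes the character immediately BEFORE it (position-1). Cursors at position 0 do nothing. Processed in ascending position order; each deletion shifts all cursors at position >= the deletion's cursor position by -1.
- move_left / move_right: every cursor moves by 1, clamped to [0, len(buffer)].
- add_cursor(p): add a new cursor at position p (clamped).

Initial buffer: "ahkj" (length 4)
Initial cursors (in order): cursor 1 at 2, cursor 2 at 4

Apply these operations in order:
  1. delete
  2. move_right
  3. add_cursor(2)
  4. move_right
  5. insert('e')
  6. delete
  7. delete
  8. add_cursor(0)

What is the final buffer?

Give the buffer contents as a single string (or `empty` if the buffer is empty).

Answer: empty

Derivation:
After op 1 (delete): buffer="ak" (len 2), cursors c1@1 c2@2, authorship ..
After op 2 (move_right): buffer="ak" (len 2), cursors c1@2 c2@2, authorship ..
After op 3 (add_cursor(2)): buffer="ak" (len 2), cursors c1@2 c2@2 c3@2, authorship ..
After op 4 (move_right): buffer="ak" (len 2), cursors c1@2 c2@2 c3@2, authorship ..
After op 5 (insert('e')): buffer="akeee" (len 5), cursors c1@5 c2@5 c3@5, authorship ..123
After op 6 (delete): buffer="ak" (len 2), cursors c1@2 c2@2 c3@2, authorship ..
After op 7 (delete): buffer="" (len 0), cursors c1@0 c2@0 c3@0, authorship 
After op 8 (add_cursor(0)): buffer="" (len 0), cursors c1@0 c2@0 c3@0 c4@0, authorship 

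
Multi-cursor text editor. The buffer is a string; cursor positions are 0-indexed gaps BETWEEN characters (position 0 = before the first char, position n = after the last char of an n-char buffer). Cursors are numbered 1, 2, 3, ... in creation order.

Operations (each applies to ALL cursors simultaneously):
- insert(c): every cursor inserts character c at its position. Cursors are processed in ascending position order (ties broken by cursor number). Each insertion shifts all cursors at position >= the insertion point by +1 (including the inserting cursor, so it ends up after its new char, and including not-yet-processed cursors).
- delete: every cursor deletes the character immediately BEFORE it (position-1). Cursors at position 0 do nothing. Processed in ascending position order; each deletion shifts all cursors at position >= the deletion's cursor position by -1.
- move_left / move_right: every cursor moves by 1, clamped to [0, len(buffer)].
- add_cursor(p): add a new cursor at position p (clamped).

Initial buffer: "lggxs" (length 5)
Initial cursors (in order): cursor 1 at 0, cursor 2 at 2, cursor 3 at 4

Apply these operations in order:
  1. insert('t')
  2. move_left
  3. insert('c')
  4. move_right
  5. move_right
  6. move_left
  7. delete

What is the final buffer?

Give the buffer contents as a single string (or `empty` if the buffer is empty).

Answer: clgcgxcs

Derivation:
After op 1 (insert('t')): buffer="tlgtgxts" (len 8), cursors c1@1 c2@4 c3@7, authorship 1..2..3.
After op 2 (move_left): buffer="tlgtgxts" (len 8), cursors c1@0 c2@3 c3@6, authorship 1..2..3.
After op 3 (insert('c')): buffer="ctlgctgxcts" (len 11), cursors c1@1 c2@5 c3@9, authorship 11..22..33.
After op 4 (move_right): buffer="ctlgctgxcts" (len 11), cursors c1@2 c2@6 c3@10, authorship 11..22..33.
After op 5 (move_right): buffer="ctlgctgxcts" (len 11), cursors c1@3 c2@7 c3@11, authorship 11..22..33.
After op 6 (move_left): buffer="ctlgctgxcts" (len 11), cursors c1@2 c2@6 c3@10, authorship 11..22..33.
After op 7 (delete): buffer="clgcgxcs" (len 8), cursors c1@1 c2@4 c3@7, authorship 1..2..3.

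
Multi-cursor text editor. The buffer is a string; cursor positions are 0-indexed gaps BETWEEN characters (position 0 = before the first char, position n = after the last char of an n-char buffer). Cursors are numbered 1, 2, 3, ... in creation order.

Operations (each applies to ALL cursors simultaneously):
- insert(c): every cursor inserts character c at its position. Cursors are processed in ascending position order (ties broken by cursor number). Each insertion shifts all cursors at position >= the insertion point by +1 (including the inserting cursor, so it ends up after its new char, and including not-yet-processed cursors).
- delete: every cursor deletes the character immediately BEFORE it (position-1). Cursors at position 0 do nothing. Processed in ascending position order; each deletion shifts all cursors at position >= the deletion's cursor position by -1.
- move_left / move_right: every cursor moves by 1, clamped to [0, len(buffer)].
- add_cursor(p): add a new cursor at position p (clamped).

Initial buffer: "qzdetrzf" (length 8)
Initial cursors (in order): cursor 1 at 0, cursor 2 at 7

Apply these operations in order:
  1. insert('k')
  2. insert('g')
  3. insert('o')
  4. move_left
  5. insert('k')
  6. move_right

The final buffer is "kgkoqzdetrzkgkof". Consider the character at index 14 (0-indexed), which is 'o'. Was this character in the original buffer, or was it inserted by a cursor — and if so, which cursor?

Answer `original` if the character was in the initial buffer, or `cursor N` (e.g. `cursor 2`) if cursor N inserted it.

After op 1 (insert('k')): buffer="kqzdetrzkf" (len 10), cursors c1@1 c2@9, authorship 1.......2.
After op 2 (insert('g')): buffer="kgqzdetrzkgf" (len 12), cursors c1@2 c2@11, authorship 11.......22.
After op 3 (insert('o')): buffer="kgoqzdetrzkgof" (len 14), cursors c1@3 c2@13, authorship 111.......222.
After op 4 (move_left): buffer="kgoqzdetrzkgof" (len 14), cursors c1@2 c2@12, authorship 111.......222.
After op 5 (insert('k')): buffer="kgkoqzdetrzkgkof" (len 16), cursors c1@3 c2@14, authorship 1111.......2222.
After op 6 (move_right): buffer="kgkoqzdetrzkgkof" (len 16), cursors c1@4 c2@15, authorship 1111.......2222.
Authorship (.=original, N=cursor N): 1 1 1 1 . . . . . . . 2 2 2 2 .
Index 14: author = 2

Answer: cursor 2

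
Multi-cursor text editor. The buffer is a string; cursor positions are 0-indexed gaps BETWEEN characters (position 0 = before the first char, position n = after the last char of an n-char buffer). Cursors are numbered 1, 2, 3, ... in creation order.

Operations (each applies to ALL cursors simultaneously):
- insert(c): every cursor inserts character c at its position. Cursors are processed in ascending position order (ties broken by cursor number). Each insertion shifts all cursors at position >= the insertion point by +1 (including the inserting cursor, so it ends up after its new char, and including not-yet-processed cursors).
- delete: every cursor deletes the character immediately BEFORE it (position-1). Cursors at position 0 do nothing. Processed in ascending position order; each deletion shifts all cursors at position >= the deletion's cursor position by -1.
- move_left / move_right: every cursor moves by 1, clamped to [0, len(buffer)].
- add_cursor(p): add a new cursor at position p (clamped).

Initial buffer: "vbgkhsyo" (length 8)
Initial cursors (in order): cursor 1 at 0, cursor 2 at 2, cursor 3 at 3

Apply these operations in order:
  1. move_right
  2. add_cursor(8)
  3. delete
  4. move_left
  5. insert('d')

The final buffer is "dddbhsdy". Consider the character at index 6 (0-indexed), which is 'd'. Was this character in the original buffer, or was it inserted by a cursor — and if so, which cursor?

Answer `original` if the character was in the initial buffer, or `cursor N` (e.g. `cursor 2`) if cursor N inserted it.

After op 1 (move_right): buffer="vbgkhsyo" (len 8), cursors c1@1 c2@3 c3@4, authorship ........
After op 2 (add_cursor(8)): buffer="vbgkhsyo" (len 8), cursors c1@1 c2@3 c3@4 c4@8, authorship ........
After op 3 (delete): buffer="bhsy" (len 4), cursors c1@0 c2@1 c3@1 c4@4, authorship ....
After op 4 (move_left): buffer="bhsy" (len 4), cursors c1@0 c2@0 c3@0 c4@3, authorship ....
After op 5 (insert('d')): buffer="dddbhsdy" (len 8), cursors c1@3 c2@3 c3@3 c4@7, authorship 123...4.
Authorship (.=original, N=cursor N): 1 2 3 . . . 4 .
Index 6: author = 4

Answer: cursor 4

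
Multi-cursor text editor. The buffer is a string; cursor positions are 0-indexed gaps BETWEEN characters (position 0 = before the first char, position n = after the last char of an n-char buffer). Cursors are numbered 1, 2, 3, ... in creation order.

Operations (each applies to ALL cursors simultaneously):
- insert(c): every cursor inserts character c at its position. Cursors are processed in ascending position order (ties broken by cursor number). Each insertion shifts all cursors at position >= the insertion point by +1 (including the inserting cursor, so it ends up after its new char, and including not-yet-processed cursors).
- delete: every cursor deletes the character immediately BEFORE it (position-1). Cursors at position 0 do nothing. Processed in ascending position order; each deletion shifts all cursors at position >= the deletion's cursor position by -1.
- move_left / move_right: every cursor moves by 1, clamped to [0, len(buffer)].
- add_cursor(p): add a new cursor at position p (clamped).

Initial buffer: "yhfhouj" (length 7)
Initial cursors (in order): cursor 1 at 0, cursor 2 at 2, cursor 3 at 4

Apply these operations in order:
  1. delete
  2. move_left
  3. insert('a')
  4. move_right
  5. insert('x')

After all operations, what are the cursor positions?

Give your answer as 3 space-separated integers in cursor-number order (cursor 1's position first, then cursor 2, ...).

Answer: 5 5 8

Derivation:
After op 1 (delete): buffer="yfouj" (len 5), cursors c1@0 c2@1 c3@2, authorship .....
After op 2 (move_left): buffer="yfouj" (len 5), cursors c1@0 c2@0 c3@1, authorship .....
After op 3 (insert('a')): buffer="aayafouj" (len 8), cursors c1@2 c2@2 c3@4, authorship 12.3....
After op 4 (move_right): buffer="aayafouj" (len 8), cursors c1@3 c2@3 c3@5, authorship 12.3....
After op 5 (insert('x')): buffer="aayxxafxouj" (len 11), cursors c1@5 c2@5 c3@8, authorship 12.123.3...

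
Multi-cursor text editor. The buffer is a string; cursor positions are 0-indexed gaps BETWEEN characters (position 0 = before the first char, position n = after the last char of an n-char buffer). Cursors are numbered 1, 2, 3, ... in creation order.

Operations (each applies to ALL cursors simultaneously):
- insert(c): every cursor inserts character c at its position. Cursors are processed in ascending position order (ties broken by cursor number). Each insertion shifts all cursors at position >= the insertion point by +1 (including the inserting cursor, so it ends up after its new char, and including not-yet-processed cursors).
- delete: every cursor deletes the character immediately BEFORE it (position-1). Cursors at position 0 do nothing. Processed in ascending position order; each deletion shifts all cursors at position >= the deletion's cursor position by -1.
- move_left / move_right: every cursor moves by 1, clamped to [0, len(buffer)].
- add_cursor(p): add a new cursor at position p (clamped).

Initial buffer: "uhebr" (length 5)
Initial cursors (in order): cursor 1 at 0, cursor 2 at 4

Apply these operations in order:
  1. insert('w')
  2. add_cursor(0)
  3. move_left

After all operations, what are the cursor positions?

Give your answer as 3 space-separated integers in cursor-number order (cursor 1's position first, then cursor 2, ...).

After op 1 (insert('w')): buffer="wuhebwr" (len 7), cursors c1@1 c2@6, authorship 1....2.
After op 2 (add_cursor(0)): buffer="wuhebwr" (len 7), cursors c3@0 c1@1 c2@6, authorship 1....2.
After op 3 (move_left): buffer="wuhebwr" (len 7), cursors c1@0 c3@0 c2@5, authorship 1....2.

Answer: 0 5 0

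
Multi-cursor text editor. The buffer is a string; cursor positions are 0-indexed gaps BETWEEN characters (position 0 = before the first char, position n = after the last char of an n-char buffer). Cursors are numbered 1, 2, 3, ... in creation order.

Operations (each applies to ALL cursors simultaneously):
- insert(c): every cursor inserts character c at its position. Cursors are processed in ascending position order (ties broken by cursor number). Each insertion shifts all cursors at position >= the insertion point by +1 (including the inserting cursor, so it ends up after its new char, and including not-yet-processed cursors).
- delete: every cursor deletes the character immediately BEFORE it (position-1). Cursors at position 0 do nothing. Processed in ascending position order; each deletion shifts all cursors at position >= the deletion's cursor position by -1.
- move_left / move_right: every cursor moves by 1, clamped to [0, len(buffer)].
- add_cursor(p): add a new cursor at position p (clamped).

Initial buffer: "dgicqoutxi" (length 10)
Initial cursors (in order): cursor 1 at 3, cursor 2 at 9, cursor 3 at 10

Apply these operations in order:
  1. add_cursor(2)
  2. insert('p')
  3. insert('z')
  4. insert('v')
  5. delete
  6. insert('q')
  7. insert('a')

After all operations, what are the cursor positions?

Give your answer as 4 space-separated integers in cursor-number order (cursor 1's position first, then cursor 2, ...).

Answer: 11 21 26 6

Derivation:
After op 1 (add_cursor(2)): buffer="dgicqoutxi" (len 10), cursors c4@2 c1@3 c2@9 c3@10, authorship ..........
After op 2 (insert('p')): buffer="dgpipcqoutxpip" (len 14), cursors c4@3 c1@5 c2@12 c3@14, authorship ..4.1......2.3
After op 3 (insert('z')): buffer="dgpzipzcqoutxpzipz" (len 18), cursors c4@4 c1@7 c2@15 c3@18, authorship ..44.11......22.33
After op 4 (insert('v')): buffer="dgpzvipzvcqoutxpzvipzv" (len 22), cursors c4@5 c1@9 c2@18 c3@22, authorship ..444.111......222.333
After op 5 (delete): buffer="dgpzipzcqoutxpzipz" (len 18), cursors c4@4 c1@7 c2@15 c3@18, authorship ..44.11......22.33
After op 6 (insert('q')): buffer="dgpzqipzqcqoutxpzqipzq" (len 22), cursors c4@5 c1@9 c2@18 c3@22, authorship ..444.111......222.333
After op 7 (insert('a')): buffer="dgpzqaipzqacqoutxpzqaipzqa" (len 26), cursors c4@6 c1@11 c2@21 c3@26, authorship ..4444.1111......2222.3333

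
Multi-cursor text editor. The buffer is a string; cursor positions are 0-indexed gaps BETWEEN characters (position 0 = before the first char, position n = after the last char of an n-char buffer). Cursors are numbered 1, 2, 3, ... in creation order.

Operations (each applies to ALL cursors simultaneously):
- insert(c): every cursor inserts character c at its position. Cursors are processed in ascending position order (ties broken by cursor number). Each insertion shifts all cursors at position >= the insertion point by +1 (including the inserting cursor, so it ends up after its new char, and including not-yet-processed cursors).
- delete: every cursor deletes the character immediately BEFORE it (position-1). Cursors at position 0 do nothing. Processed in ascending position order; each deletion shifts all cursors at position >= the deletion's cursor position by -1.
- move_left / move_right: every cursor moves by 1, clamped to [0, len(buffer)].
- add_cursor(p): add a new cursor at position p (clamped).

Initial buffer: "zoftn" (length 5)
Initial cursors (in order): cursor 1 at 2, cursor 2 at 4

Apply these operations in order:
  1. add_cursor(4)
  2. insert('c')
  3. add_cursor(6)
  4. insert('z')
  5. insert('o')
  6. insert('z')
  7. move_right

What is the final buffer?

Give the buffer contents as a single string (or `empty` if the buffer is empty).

After op 1 (add_cursor(4)): buffer="zoftn" (len 5), cursors c1@2 c2@4 c3@4, authorship .....
After op 2 (insert('c')): buffer="zocftccn" (len 8), cursors c1@3 c2@7 c3@7, authorship ..1..23.
After op 3 (add_cursor(6)): buffer="zocftccn" (len 8), cursors c1@3 c4@6 c2@7 c3@7, authorship ..1..23.
After op 4 (insert('z')): buffer="zoczftczczzn" (len 12), cursors c1@4 c4@8 c2@11 c3@11, authorship ..11..24323.
After op 5 (insert('o')): buffer="zoczoftczoczzoon" (len 16), cursors c1@5 c4@10 c2@15 c3@15, authorship ..111..24432323.
After op 6 (insert('z')): buffer="zoczozftczozczzoozzn" (len 20), cursors c1@6 c4@12 c2@19 c3@19, authorship ..1111..24443232323.
After op 7 (move_right): buffer="zoczozftczozczzoozzn" (len 20), cursors c1@7 c4@13 c2@20 c3@20, authorship ..1111..24443232323.

Answer: zoczozftczozczzoozzn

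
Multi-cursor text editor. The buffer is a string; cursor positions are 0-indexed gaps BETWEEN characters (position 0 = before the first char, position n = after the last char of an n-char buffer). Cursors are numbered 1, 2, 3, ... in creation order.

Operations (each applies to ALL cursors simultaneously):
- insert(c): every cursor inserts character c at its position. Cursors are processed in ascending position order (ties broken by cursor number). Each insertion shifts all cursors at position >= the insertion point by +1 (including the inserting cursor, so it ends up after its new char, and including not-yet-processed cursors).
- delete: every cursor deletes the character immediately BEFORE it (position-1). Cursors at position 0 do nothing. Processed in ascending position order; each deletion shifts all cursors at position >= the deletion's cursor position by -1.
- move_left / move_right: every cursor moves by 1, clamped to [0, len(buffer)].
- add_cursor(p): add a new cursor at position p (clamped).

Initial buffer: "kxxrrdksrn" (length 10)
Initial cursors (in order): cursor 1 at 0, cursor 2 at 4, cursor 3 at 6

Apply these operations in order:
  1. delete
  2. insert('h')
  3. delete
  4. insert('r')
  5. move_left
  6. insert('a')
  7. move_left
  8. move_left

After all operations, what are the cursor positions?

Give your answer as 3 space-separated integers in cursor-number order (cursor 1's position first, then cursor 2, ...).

Answer: 0 4 7

Derivation:
After op 1 (delete): buffer="kxxrksrn" (len 8), cursors c1@0 c2@3 c3@4, authorship ........
After op 2 (insert('h')): buffer="hkxxhrhksrn" (len 11), cursors c1@1 c2@5 c3@7, authorship 1...2.3....
After op 3 (delete): buffer="kxxrksrn" (len 8), cursors c1@0 c2@3 c3@4, authorship ........
After op 4 (insert('r')): buffer="rkxxrrrksrn" (len 11), cursors c1@1 c2@5 c3@7, authorship 1...2.3....
After op 5 (move_left): buffer="rkxxrrrksrn" (len 11), cursors c1@0 c2@4 c3@6, authorship 1...2.3....
After op 6 (insert('a')): buffer="arkxxarrarksrn" (len 14), cursors c1@1 c2@6 c3@9, authorship 11...22.33....
After op 7 (move_left): buffer="arkxxarrarksrn" (len 14), cursors c1@0 c2@5 c3@8, authorship 11...22.33....
After op 8 (move_left): buffer="arkxxarrarksrn" (len 14), cursors c1@0 c2@4 c3@7, authorship 11...22.33....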